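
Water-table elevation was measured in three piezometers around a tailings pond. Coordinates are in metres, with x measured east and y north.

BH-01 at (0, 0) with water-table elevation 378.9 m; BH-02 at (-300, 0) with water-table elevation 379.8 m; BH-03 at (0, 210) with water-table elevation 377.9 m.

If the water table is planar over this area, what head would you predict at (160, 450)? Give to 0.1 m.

376.3 m

∂h/∂x = (379.8 − 378.9) / (-300 − 0) = -0.003000
∂h/∂y = (377.9 − 378.9) / (210 − 0) = -0.004762
h(160, 450) = 378.9 + (-0.003000)·(160) + (-0.004762)·(450) = 378.9 -0.480 -2.143 = 376.277 m.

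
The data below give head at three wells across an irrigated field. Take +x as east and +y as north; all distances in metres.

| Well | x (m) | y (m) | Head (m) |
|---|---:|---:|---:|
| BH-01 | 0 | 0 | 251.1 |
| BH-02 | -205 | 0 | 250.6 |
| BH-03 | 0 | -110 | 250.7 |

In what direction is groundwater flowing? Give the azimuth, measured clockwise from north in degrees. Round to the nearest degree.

∂h/∂x = (250.6 − 251.1) / (-205 − 0) = +0.002439
∂h/∂y = (250.7 − 251.1) / (-110 − 0) = +0.003636
Flow direction (−∇h) has components (-0.002439 E, -0.003636 N).
Azimuth = atan2(E, N) = atan2(-0.002439, -0.003636) = 213.9° ≈ 214°.

214°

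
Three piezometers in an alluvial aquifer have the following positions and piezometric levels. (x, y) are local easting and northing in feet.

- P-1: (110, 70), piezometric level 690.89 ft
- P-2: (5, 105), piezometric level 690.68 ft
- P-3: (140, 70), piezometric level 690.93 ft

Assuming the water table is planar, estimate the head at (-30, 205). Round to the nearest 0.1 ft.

690.4 ft

Three-point gradient (reference P-1): Δ to P-2 = (-105, 35, -0.21), Δ to P-3 = (30, 0, +0.04).
∂h/∂x = +0.001333, ∂h/∂y = -0.002000 (det = -1050).
h(-30, 205) = 690.89 + (+0.001333)·(-140) + (-0.002000)·(135) = 690.89 -0.187 -0.270 = 690.433 ft.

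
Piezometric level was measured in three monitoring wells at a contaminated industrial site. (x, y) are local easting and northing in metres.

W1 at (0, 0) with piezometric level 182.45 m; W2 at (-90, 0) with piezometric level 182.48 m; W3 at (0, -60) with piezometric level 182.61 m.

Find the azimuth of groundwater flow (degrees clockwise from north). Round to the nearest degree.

∂h/∂x = (182.48 − 182.45) / (-90 − 0) = -0.0003333
∂h/∂y = (182.61 − 182.45) / (-60 − 0) = -0.002667
Flow direction (−∇h) has components (+0.0003333 E, +0.002667 N).
Azimuth = atan2(E, N) = atan2(+0.0003333, +0.002667) = 7.1° ≈ 007°.

007°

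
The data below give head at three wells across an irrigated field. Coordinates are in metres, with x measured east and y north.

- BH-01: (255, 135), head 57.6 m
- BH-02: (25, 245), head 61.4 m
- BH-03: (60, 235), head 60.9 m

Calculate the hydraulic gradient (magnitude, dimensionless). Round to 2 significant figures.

0.016

Differences from BH-01: to BH-02 (Δx, Δy, Δh) = (-230, 110, +3.8); to BH-03 = (-195, 100, +3.3).
Solve a·Δx + b·Δy = Δh: det = (-230)·100 − (-195)·110 = -1550.
∂h/∂x = [(+3.8)·100 − (+3.3)·110] / -1550 = -0.01097
∂h/∂y = [(-230)·(+3.3) − (-195)·(+3.8)] / -1550 = +0.01161
|∇h| = √(-0.01097² + 0.01161²) = 0.01597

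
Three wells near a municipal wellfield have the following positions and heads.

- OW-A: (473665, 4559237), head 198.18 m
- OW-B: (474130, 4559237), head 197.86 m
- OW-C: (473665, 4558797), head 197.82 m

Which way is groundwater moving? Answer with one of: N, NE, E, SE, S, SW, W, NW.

SE

∂h/∂x = (197.86 − 198.18) / (474130 − 473665) = -0.0006882
∂h/∂y = (197.82 − 198.18) / (4558797 − 4559237) = +0.0008182
Flow = −∇h = (+0.0006882 east, -0.0008182 north), which points southeast.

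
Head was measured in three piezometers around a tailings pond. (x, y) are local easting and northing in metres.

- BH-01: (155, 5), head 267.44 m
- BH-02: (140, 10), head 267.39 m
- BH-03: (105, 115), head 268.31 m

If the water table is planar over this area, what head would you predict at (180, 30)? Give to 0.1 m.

267.9 m

Differences from BH-01: to BH-02 (Δx, Δy, Δh) = (-15, 5, -0.05); to BH-03 = (-50, 110, +0.87).
Solve a·Δx + b·Δy = Δh: det = (-15)·110 − (-50)·5 = -1400.
∂h/∂x = [(-0.05)·110 − (+0.87)·5] / -1400 = +0.007036
∂h/∂y = [(-15)·(+0.87) − (-50)·(-0.05)] / -1400 = +0.01111
h(180, 30) = 267.44 + (+0.007036)·(25) + (+0.01111)·(25) = 267.44 +0.176 +0.278 = 267.894 m.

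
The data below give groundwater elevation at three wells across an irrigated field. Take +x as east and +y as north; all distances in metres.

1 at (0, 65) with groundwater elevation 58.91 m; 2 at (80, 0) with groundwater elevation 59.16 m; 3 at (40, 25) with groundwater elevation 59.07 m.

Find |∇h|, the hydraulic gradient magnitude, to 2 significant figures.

0.0047

Differences from 1: to 2 (Δx, Δy, Δh) = (80, -65, +0.25); to 3 = (40, -40, +0.16).
Determinant of the coordinate differences = 80·(-40) − 40·(-65) = -600.
∂h/∂x = [(+0.25)·(-40) − (+0.16)·(-65)] / -600 = -0.0006667
∂h/∂y = [80·(+0.16) − 40·(+0.25)] / -600 = -0.004667
|∇h| = √(-0.0006667² + -0.004667²) = 0.004714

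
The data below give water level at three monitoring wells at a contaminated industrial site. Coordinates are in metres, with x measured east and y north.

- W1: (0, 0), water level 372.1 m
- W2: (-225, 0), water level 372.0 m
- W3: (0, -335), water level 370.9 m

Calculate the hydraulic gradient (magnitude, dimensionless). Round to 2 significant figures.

∂h/∂x = (372.0 − 372.1) / (-225 − 0) = +0.0004444
∂h/∂y = (370.9 − 372.1) / (-335 − 0) = +0.003582
|∇h| = √(0.0004444² + 0.003582²) = 0.003609

0.0036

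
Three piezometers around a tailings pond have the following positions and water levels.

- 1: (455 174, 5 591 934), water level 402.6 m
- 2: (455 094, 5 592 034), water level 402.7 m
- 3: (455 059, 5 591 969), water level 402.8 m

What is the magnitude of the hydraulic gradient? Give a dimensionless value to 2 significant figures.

Three-point gradient (reference 1): Δ to 2 = (-80, 100, +0.1), Δ to 3 = (-115, 35, +0.2).
∂h/∂x = -0.001897, ∂h/∂y = -0.0005172 (det = 8700).
|∇h| = √(-0.001897² + -0.0005172²) = 0.001966

0.0020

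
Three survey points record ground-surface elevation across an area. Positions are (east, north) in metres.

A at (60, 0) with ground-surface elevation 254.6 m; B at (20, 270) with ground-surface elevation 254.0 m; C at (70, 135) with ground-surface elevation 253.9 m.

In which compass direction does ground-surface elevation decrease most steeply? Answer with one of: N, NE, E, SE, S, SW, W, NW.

E

With z = a·x + b·y + c and A as origin, the differences give:
  (-40)·a + 270·b = -0.6
  10·a + 135·b = -0.7
Eliminate b (×135 and ×270, subtract): -8100·a = 108.00 → a = ∂z/∂x = -0.01333
Back-substitute: b = ∂z/∂y = -0.004198.
Steepest decrease is along −∇f = (+0.01333 E, +0.004198 N) → east.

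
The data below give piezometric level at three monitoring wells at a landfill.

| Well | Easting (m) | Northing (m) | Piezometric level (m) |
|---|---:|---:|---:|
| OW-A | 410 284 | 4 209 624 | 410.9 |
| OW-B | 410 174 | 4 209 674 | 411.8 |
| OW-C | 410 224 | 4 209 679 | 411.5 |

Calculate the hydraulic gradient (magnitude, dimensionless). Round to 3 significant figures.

0.00751

With h = a·x + b·y + c and OW-A as origin, the differences give:
  (-110)·a + 50·b = +0.9
  (-60)·a + 55·b = +0.6
Eliminate b (×55 and ×50, subtract): -3050·a = 19.50 → a = ∂h/∂x = -0.006393
Back-substitute: b = ∂h/∂y = +0.003934.
|∇h| = √(-0.006393² + 0.003934²) = 0.007506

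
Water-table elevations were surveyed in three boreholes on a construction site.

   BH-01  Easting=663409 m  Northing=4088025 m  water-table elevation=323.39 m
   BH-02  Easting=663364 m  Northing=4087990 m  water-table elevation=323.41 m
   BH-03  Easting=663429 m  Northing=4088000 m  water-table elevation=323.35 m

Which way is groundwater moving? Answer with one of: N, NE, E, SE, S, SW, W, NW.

SE

Differences from BH-01: to BH-02 (Δx, Δy, Δh) = (-45, -35, +0.02); to BH-03 = (20, -25, -0.04).
Solve a·Δx + b·Δy = Δh: det = (-45)·(-25) − 20·(-35) = 1825.
∂h/∂x = [(+0.02)·(-25) − (-0.04)·(-35)] / 1825 = -0.001041
∂h/∂y = [(-45)·(-0.04) − 20·(+0.02)] / 1825 = +0.0007671
Flow = −∇h = (+0.001041 east, -0.0007671 north), which points southeast.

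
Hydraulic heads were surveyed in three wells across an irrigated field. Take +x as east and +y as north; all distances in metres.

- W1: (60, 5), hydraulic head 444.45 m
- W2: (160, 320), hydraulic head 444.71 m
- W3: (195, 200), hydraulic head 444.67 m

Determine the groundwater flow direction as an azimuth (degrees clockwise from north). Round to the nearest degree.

With h = a·x + b·y + c and W1 as origin, the differences give:
  100·a + 315·b = +0.26
  135·a + 195·b = +0.22
Eliminate b (×195 and ×315, subtract): -23025·a = -18.600 → a = ∂h/∂x = +0.0008078
Back-substitute: b = ∂h/∂y = +0.0005689.
Flow direction (−∇h) has components (-0.0008078 E, -0.0005689 N).
Azimuth = atan2(E, N) = atan2(-0.0008078, -0.0005689) = 234.8° ≈ 235°.

235°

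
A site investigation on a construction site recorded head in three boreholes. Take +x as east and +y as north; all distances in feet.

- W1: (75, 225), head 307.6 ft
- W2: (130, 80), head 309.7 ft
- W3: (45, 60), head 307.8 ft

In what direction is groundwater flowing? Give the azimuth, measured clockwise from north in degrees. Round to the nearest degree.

283°

Taking W1 as reference: W2−W1 = (55, -145, +2.1); W3−W1 = (-30, -165, +0.2).
Solve a·Δx + b·Δy = Δh: det = 55·(-165) − (-30)·(-145) = -13425.
∂h/∂x = [(+2.1)·(-165) − (+0.2)·(-145)] / -13425 = +0.02365
∂h/∂y = [55·(+0.2) − (-30)·(+2.1)] / -13425 = -0.005512
Flow direction (−∇h) has components (-0.02365 E, +0.005512 N).
Azimuth = atan2(E, N) = atan2(-0.02365, +0.005512) = 283.1° ≈ 283°.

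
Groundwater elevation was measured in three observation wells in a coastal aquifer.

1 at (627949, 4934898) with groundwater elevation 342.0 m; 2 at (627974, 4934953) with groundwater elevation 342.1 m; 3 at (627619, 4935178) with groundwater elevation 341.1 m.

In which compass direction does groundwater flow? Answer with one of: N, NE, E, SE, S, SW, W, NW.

With h = a·x + b·y + c and 1 as origin, the differences give:
  25·a + 55·b = +0.1
  (-330)·a + 280·b = -0.9
Eliminate b (×280 and ×55, subtract): 25150·a = 77.50 → a = ∂h/∂x = +0.003082
Back-substitute: b = ∂h/∂y = +0.0004175.
Flow = −∇h = (-0.003082 east, -0.0004175 north), which points west.

W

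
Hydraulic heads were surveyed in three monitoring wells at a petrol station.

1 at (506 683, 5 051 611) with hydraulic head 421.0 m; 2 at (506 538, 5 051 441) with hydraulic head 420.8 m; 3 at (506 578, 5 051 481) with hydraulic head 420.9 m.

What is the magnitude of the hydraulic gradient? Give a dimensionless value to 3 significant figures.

Taking 1 as reference: 2−1 = (-145, -170, -0.2); 3−1 = (-105, -130, -0.1).
Solve a·Δx + b·Δy = Δh: det = (-145)·(-130) − (-105)·(-170) = 1000.
∂h/∂x = [(-0.2)·(-130) − (-0.1)·(-170)] / 1000 = +0.009000
∂h/∂y = [(-145)·(-0.1) − (-105)·(-0.2)] / 1000 = -0.006500
|∇h| = √(0.009000² + -0.006500²) = 0.0111

0.0111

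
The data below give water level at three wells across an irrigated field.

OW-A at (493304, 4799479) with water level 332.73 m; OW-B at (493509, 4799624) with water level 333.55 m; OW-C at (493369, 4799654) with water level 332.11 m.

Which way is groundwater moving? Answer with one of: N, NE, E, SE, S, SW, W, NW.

NW

With h = a·x + b·y + c and OW-A as origin, the differences give:
  205·a + 145·b = +0.82
  65·a + 175·b = -0.62
Eliminate b (×175 and ×145, subtract): 26450·a = 233.400 → a = ∂h/∂x = +0.008824
Back-substitute: b = ∂h/∂y = -0.006820.
Flow = −∇h = (-0.008824 east, +0.006820 north), which points northwest.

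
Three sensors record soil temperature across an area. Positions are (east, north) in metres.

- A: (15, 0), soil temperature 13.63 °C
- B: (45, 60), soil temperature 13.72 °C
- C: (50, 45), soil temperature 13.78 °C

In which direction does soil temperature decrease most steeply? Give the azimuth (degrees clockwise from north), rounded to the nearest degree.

Taking A as reference: B−A = (30, 60, +0.09); C−A = (35, 45, +0.15).
Determinant of the coordinate differences = 30·45 − 35·60 = -750.
∂T/∂x = [(+0.09)·45 − (+0.15)·60] / -750 = +0.006600
∂T/∂y = [30·(+0.15) − 35·(+0.09)] / -750 = -0.001800
Steepest decrease is along −∇f: components (-0.006600 E, +0.001800 N).
Azimuth = atan2(-0.006600, +0.001800) = 285.3° ≈ 285°.

285°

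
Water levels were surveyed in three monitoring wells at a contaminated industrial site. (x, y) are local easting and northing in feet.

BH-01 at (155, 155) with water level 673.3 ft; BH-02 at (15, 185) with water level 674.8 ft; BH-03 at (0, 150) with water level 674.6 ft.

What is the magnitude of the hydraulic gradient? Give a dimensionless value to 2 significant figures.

0.013

Differences from BH-01: to BH-02 (Δx, Δy, Δh) = (-140, 30, +1.5); to BH-03 = (-155, -5, +1.3).
Solve a·Δx + b·Δy = Δh: det = (-140)·(-5) − (-155)·30 = 5350.
∂h/∂x = [(+1.5)·(-5) − (+1.3)·30] / 5350 = -0.008692
∂h/∂y = [(-140)·(+1.3) − (-155)·(+1.5)] / 5350 = +0.009439
|∇h| = √(-0.008692² + 0.009439²) = 0.01283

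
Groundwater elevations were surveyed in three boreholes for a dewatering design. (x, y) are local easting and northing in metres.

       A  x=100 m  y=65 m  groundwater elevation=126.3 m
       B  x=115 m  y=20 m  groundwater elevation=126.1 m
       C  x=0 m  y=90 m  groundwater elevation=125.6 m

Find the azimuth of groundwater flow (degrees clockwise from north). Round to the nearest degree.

230°

With h = a·x + b·y + c and A as origin, the differences give:
  15·a + (-45)·b = -0.2
  (-100)·a + 25·b = -0.7
Eliminate b (×25 and ×(-45), subtract): -4125·a = -36.50 → a = ∂h/∂x = +0.008848
Back-substitute: b = ∂h/∂y = +0.007394.
Flow direction (−∇h) has components (-0.008848 E, -0.007394 N).
Azimuth = atan2(E, N) = atan2(-0.008848, -0.007394) = 230.1° ≈ 230°.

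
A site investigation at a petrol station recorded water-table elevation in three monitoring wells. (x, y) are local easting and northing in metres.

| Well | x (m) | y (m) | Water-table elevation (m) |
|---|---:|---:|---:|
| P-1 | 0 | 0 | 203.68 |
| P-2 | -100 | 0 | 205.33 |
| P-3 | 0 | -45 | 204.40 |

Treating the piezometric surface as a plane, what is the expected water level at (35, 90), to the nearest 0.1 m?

201.7 m

∂h/∂x = (205.33 − 203.68) / (-100 − 0) = -0.01650
∂h/∂y = (204.40 − 203.68) / (-45 − 0) = -0.01600
h(35, 90) = 203.68 + (-0.01650)·(35) + (-0.01600)·(90) = 203.68 -0.578 -1.440 = 201.662 m.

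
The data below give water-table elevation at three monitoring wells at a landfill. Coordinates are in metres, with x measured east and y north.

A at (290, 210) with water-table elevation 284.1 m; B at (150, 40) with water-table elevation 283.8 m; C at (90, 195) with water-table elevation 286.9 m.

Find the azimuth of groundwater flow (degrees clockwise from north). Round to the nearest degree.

133°

With h = a·x + b·y + c and A as origin, the differences give:
  (-140)·a + (-170)·b = -0.3
  (-200)·a + (-15)·b = +2.8
Eliminate b (×(-15) and ×(-170), subtract): -31900·a = 480.50 → a = ∂h/∂x = -0.01506
Back-substitute: b = ∂h/∂y = +0.01417.
Flow direction (−∇h) has components (+0.01506 E, -0.01417 N).
Azimuth = atan2(E, N) = atan2(+0.01506, -0.01417) = 133.2° ≈ 133°.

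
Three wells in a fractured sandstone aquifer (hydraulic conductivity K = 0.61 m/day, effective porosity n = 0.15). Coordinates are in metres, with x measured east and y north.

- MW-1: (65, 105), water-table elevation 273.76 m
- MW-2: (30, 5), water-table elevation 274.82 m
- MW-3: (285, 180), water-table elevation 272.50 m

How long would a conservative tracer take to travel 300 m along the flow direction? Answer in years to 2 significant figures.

Differences from MW-1: to MW-2 (Δx, Δy, Δh) = (-35, -100, +1.06); to MW-3 = (220, 75, -1.26).
Determinant of the coordinate differences = (-35)·75 − 220·(-100) = 19375.
∂h/∂x = [(+1.06)·75 − (-1.26)·(-100)] / 19375 = -0.002400
∂h/∂y = [(-35)·(-1.26) − 220·(+1.06)] / 19375 = -0.009760
|∇h| = √(-0.002400² + -0.009760²) = 0.01005
Seepage velocity v = K·i/n = 0.61 × 0.01005 / 0.15 = 0.04087 m/day.
t = 300 / 0.04087 = 7340 days = 20.1 years.

20 years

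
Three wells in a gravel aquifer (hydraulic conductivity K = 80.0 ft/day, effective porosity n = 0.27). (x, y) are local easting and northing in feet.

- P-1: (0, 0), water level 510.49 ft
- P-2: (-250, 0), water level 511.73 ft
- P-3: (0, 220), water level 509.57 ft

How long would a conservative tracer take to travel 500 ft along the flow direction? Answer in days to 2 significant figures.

260 days

∂h/∂x = (511.73 − 510.49) / (-250 − 0) = -0.004960
∂h/∂y = (509.57 − 510.49) / (220 − 0) = -0.004182
|∇h| = √(-0.004960² + -0.004182²) = 0.006488
Seepage velocity v = K·i/n = 80.0 × 0.006488 / 0.27 = 1.922 ft/day.
t = 500 / 1.922 = 260.1 days.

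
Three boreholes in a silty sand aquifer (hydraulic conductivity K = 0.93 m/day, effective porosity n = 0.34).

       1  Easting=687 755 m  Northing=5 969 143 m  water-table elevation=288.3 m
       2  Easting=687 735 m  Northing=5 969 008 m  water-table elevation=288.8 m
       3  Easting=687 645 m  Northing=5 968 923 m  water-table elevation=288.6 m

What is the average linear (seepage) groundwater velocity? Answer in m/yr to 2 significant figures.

Differences from 1: to 2 (Δx, Δy, Δh) = (-20, -135, +0.5); to 3 = (-110, -220, +0.3).
Solve a·Δx + b·Δy = Δh: det = (-20)·(-220) − (-110)·(-135) = -10450.
∂h/∂x = [(+0.5)·(-220) − (+0.3)·(-135)] / -10450 = +0.006651
∂h/∂y = [(-20)·(+0.3) − (-110)·(+0.5)] / -10450 = -0.004689
|∇h| = √(0.006651² + -0.004689²) = 0.008138
Seepage velocity v = K·i/n = 0.93 × 0.008138 / 0.34 = 0.02226 m/day = 8.13 m/yr.

8.1 m/yr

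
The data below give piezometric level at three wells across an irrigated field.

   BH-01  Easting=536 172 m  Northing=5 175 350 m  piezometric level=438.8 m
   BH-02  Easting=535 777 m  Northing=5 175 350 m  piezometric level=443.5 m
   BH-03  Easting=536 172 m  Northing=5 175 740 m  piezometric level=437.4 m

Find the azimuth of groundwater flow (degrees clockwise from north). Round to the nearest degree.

073°

∂h/∂x = (443.5 − 438.8) / (535777 − 536172) = -0.01190
∂h/∂y = (437.4 − 438.8) / (5175740 − 5175350) = -0.003590
Flow direction (−∇h) has components (+0.01190 E, +0.003590 N).
Azimuth = atan2(E, N) = atan2(+0.01190, +0.003590) = 73.2° ≈ 073°.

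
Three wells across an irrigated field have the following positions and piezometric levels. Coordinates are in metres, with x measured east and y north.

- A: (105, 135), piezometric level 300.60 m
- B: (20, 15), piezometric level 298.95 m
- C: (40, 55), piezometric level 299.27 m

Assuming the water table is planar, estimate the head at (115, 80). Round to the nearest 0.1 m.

Three-point gradient (reference A): Δ to B = (-85, -120, -1.65), Δ to C = (-65, -80, -1.33).
∂h/∂x = +0.02760, ∂h/∂y = -0.005800 (det = -1000).
h(115, 80) = 300.60 + (+0.02760)·(10) + (-0.005800)·(-55) = 300.60 +0.276 +0.319 = 301.195 m.

301.2 m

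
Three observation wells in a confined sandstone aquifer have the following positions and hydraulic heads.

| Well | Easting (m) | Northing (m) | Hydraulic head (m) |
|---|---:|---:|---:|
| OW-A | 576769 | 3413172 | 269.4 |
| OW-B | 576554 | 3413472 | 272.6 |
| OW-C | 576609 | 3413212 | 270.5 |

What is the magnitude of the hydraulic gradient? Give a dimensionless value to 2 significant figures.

0.0087

Differences from OW-A: to OW-B (Δx, Δy, Δh) = (-215, 300, +3.2); to OW-C = (-160, 40, +1.1).
Determinant of the coordinate differences = (-215)·40 − (-160)·300 = 39400.
∂h/∂x = [(+3.2)·40 − (+1.1)·300] / 39400 = -0.005127
∂h/∂y = [(-215)·(+1.1) − (-160)·(+3.2)] / 39400 = +0.006992
|∇h| = √(-0.005127² + 0.006992²) = 0.00867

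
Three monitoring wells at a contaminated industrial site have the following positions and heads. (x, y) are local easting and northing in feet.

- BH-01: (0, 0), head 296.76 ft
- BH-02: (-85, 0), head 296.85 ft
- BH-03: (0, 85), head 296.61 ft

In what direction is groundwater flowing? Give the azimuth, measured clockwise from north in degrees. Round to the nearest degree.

∂h/∂x = (296.85 − 296.76) / (-85 − 0) = -0.001059
∂h/∂y = (296.61 − 296.76) / (85 − 0) = -0.001765
Flow direction (−∇h) has components (+0.001059 E, +0.001765 N).
Azimuth = atan2(E, N) = atan2(+0.001059, +0.001765) = 31.0° ≈ 031°.

031°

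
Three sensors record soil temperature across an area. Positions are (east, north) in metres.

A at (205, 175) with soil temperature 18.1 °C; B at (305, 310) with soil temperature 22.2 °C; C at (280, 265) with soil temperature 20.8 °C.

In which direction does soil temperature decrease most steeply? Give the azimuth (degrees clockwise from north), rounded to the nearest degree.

173°

Differences from A: to B (Δx, Δy, Δh) = (100, 135, +4.1); to C = (75, 90, +2.7).
Solve a·Δx + b·Δy = ΔT: det = 100·90 − 75·135 = -1125.
∂T/∂x = [(+4.1)·90 − (+2.7)·135] / -1125 = -0.004000
∂T/∂y = [100·(+2.7) − 75·(+4.1)] / -1125 = +0.03333
Steepest decrease is along −∇f: components (+0.004000 E, -0.03333 N).
Azimuth = atan2(+0.004000, -0.03333) = 173.2° ≈ 173°.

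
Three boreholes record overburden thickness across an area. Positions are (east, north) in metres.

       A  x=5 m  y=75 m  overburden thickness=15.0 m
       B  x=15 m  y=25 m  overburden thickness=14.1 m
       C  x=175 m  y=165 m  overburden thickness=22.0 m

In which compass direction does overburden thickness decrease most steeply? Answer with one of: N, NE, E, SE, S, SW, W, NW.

SW

Three-point gradient (reference A): Δ to B = (10, -50, -0.9), Δ to C = (170, 90, +7.0).
∂d/∂x = +0.02862, ∂d/∂y = +0.02372 (det = 9400).
Steepest decrease is along −∇f = (-0.02862 E, -0.02372 N) → southwest.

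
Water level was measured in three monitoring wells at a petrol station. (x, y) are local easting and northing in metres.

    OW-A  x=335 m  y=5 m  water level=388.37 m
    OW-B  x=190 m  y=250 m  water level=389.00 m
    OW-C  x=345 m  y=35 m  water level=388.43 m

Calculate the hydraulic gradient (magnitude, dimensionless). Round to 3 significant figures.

With h = a·x + b·y + c and OW-A as origin, the differences give:
  (-145)·a + 245·b = +0.63
  10·a + 30·b = +0.06
Eliminate b (×30 and ×245, subtract): -6800·a = 4.200 → a = ∂h/∂x = -0.0006176
Back-substitute: b = ∂h/∂y = +0.002206.
|∇h| = √(-0.0006176² + 0.002206²) = 0.002291

0.00229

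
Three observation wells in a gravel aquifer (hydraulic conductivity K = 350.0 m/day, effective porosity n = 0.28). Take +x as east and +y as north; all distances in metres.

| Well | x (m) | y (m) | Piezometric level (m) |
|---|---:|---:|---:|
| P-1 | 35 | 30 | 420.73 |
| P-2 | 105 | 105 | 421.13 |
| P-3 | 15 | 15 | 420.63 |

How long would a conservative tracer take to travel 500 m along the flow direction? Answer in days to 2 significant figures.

100 days

Differences from P-1: to P-2 (Δx, Δy, Δh) = (70, 75, +0.40); to P-3 = (-20, -15, -0.10).
Solve a·Δx + b·Δy = Δh: det = 70·(-15) − (-20)·75 = 450.
∂h/∂x = [(+0.40)·(-15) − (-0.10)·75] / 450 = +0.003333
∂h/∂y = [70·(-0.10) − (-20)·(+0.40)] / 450 = +0.002222
|∇h| = √(0.003333² + 0.002222²) = 0.004006
Seepage velocity v = K·i/n = 350.0 × 0.004006 / 0.28 = 5.007 m/day.
t = 500 / 5.007 = 99.86 days.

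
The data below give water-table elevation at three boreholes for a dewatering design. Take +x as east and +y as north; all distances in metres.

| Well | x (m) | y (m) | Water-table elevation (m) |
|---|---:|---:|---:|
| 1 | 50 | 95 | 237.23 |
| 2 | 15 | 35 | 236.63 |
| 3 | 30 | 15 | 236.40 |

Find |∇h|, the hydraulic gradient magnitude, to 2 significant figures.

0.011

With h = a·x + b·y + c and 1 as origin, the differences give:
  (-35)·a + (-60)·b = -0.60
  (-20)·a + (-80)·b = -0.83
Eliminate b (×(-80) and ×(-60), subtract): 1600·a = -1.800 → a = ∂h/∂x = -0.001125
Back-substitute: b = ∂h/∂y = +0.01066.
|∇h| = √(-0.001125² + 0.01066²) = 0.01072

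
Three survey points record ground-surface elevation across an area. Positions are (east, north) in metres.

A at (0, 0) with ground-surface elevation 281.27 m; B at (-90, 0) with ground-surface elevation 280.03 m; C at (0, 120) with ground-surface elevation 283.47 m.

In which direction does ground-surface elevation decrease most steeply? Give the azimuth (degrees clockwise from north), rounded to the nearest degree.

∂z/∂x = (280.03 − 281.27) / (-90 − 0) = +0.01378
∂z/∂y = (283.47 − 281.27) / (120 − 0) = +0.01833
Steepest decrease is along −∇f: components (-0.01378 E, -0.01833 N).
Azimuth = atan2(-0.01378, -0.01833) = 216.9° ≈ 217°.

217°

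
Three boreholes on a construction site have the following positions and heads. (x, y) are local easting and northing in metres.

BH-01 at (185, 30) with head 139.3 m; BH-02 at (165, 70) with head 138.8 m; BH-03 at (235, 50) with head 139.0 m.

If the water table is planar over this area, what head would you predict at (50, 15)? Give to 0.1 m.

With h = a·x + b·y + c and BH-01 as origin, the differences give:
  (-20)·a + 40·b = -0.5
  50·a + 20·b = -0.3
Eliminate b (×20 and ×40, subtract): -2400·a = 2.00 → a = ∂h/∂x = -0.0008333
Back-substitute: b = ∂h/∂y = -0.01292.
h(50, 15) = 139.3 + (-0.0008333)·(-135) + (-0.01292)·(-15) = 139.3 +0.113 +0.194 = 139.606 m.

139.6 m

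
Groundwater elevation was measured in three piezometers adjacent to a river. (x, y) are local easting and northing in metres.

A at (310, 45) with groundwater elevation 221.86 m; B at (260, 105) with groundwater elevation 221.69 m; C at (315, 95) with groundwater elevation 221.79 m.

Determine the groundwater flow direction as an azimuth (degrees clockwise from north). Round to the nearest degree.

315°

Taking A as reference: B−A = (-50, 60, -0.17); C−A = (5, 50, -0.07).
Determinant of the coordinate differences = (-50)·50 − 5·60 = -2800.
∂h/∂x = [(-0.17)·50 − (-0.07)·60] / -2800 = +0.001536
∂h/∂y = [(-50)·(-0.07) − 5·(-0.17)] / -2800 = -0.001554
Flow direction (−∇h) has components (-0.001536 E, +0.001554 N).
Azimuth = atan2(E, N) = atan2(-0.001536, +0.001554) = 315.3° ≈ 315°.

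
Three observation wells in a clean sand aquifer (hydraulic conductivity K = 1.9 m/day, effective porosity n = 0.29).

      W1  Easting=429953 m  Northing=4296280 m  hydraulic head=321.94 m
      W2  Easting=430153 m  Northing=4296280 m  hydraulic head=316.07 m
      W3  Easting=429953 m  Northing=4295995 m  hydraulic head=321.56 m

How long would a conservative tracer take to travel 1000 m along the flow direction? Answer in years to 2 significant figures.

∂h/∂x = (316.07 − 321.94) / (430153 − 429953) = -0.02935
∂h/∂y = (321.56 − 321.94) / (4295995 − 4296280) = +0.001333
|∇h| = √(-0.02935² + 0.001333²) = 0.02938
Seepage velocity v = K·i/n = 1.9 × 0.02938 / 0.29 = 0.1925 m/day.
t = 1000 / 0.1925 = 5195 days = 14.2 years.

14 years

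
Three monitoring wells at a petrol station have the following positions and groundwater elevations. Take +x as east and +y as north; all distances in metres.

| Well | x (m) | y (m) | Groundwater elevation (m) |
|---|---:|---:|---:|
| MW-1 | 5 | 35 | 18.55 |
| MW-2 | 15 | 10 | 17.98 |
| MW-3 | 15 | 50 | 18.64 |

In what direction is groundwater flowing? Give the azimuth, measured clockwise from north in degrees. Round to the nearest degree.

With h = a·x + b·y + c and MW-1 as origin, the differences give:
  10·a + (-25)·b = -0.57
  10·a + 15·b = +0.09
Eliminate b (×15 and ×(-25), subtract): 400·a = -6.300 → a = ∂h/∂x = -0.01575
Back-substitute: b = ∂h/∂y = +0.01650.
Flow direction (−∇h) has components (+0.01575 E, -0.01650 N).
Azimuth = atan2(E, N) = atan2(+0.01575, -0.01650) = 136.3° ≈ 136°.

136°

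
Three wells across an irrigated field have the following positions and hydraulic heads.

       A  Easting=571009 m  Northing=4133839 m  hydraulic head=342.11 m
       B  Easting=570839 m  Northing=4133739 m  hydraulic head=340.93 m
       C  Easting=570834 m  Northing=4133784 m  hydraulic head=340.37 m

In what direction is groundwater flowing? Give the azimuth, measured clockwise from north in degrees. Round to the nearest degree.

309°

Differences from A: to B (Δx, Δy, Δh) = (-170, -100, -1.18); to C = (-175, -55, -1.74).
Determinant of the coordinate differences = (-170)·(-55) − (-175)·(-100) = -8150.
∂h/∂x = [(-1.18)·(-55) − (-1.74)·(-100)] / -8150 = +0.01339
∂h/∂y = [(-170)·(-1.74) − (-175)·(-1.18)] / -8150 = -0.01096
Flow direction (−∇h) has components (-0.01339 E, +0.01096 N).
Azimuth = atan2(E, N) = atan2(-0.01339, +0.01096) = 309.3° ≈ 309°.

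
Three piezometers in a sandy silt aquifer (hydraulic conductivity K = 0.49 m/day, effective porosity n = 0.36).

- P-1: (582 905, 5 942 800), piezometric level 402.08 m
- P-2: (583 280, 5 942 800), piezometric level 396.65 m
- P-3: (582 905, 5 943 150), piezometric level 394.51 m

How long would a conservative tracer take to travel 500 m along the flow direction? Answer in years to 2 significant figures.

∂h/∂x = (396.65 − 402.08) / (583280 − 582905) = -0.01448
∂h/∂y = (394.51 − 402.08) / (5943150 − 5942800) = -0.02163
|∇h| = √(-0.01448² + -0.02163²) = 0.02603
Seepage velocity v = K·i/n = 0.49 × 0.02603 / 0.36 = 0.03543 m/day.
t = 500 / 0.03543 = 1.411e+04 days = 38.6 years.

39 years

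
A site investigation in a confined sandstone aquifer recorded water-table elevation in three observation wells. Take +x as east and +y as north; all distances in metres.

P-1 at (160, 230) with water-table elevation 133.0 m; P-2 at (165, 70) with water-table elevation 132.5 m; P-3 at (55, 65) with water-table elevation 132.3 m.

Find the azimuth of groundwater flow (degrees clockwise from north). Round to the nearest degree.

Taking P-1 as reference: P-2−P-1 = (5, -160, -0.5); P-3−P-1 = (-105, -165, -0.7).
Determinant of the coordinate differences = 5·(-165) − (-105)·(-160) = -17625.
∂h/∂x = [(-0.5)·(-165) − (-0.7)·(-160)] / -17625 = +0.001674
∂h/∂y = [5·(-0.7) − (-105)·(-0.5)] / -17625 = +0.003177
Flow direction (−∇h) has components (-0.001674 E, -0.003177 N).
Azimuth = atan2(E, N) = atan2(-0.001674, -0.003177) = 207.8° ≈ 208°.

208°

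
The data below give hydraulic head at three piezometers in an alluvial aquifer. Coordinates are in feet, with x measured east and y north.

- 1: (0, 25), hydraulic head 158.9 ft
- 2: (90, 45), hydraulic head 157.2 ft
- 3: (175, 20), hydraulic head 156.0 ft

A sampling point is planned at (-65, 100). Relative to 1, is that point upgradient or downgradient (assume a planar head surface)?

With h = a·x + b·y + c and 1 as origin, the differences give:
  90·a + 20·b = -1.7
  175·a + (-5)·b = -2.9
Eliminate b (×(-5) and ×20, subtract): -3950·a = 66.50 → a = ∂h/∂x = -0.01684
Back-substitute: b = ∂h/∂y = -0.009241.
Head at (-65, 100) = 158.9 + (-0.01684)·(-65) + (-0.009241)·(75) = 159.30 ft.
That is higher than the 158.9 ft at 1, so the point is upgradient.

upgradient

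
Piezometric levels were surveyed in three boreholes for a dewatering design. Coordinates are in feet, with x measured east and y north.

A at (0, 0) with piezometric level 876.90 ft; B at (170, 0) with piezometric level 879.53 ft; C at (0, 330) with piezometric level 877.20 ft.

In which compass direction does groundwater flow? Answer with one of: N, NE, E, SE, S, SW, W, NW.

∂h/∂x = (879.53 − 876.90) / (170 − 0) = +0.01547
∂h/∂y = (877.20 − 876.90) / (330 − 0) = +0.0009091
Flow = −∇h = (-0.01547 east, -0.0009091 north), which points west.

W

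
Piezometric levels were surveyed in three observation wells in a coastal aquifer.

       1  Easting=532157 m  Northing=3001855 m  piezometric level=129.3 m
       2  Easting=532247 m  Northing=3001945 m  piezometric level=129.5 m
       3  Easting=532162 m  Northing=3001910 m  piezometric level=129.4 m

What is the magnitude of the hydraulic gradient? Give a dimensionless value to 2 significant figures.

0.0018

Taking 1 as reference: 2−1 = (90, 90, +0.2); 3−1 = (5, 55, +0.1).
Solve a·Δx + b·Δy = Δh: det = 90·55 − 5·90 = 4500.
∂h/∂x = [(+0.2)·55 − (+0.1)·90] / 4500 = +0.0004444
∂h/∂y = [90·(+0.1) − 5·(+0.2)] / 4500 = +0.001778
|∇h| = √(0.0004444² + 0.001778²) = 0.001833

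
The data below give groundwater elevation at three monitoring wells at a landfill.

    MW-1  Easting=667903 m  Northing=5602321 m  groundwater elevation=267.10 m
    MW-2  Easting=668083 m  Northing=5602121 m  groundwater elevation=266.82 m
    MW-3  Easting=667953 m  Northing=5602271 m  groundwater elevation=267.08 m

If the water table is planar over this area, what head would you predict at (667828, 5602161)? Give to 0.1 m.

Taking MW-1 as reference: MW-2−MW-1 = (180, -200, -0.28); MW-3−MW-1 = (50, -50, -0.02).
Solve a·Δx + b·Δy = Δh: det = 180·(-50) − 50·(-200) = 1000.
∂h/∂x = [(-0.28)·(-50) − (-0.02)·(-200)] / 1000 = +0.010000
∂h/∂y = [180·(-0.02) − 50·(-0.28)] / 1000 = +0.01040
h(667828, 5602161) = 267.10 + (+0.010000)·(-75) + (+0.01040)·(-160) = 267.10 -0.750 -1.664 = 264.686 m.

264.7 m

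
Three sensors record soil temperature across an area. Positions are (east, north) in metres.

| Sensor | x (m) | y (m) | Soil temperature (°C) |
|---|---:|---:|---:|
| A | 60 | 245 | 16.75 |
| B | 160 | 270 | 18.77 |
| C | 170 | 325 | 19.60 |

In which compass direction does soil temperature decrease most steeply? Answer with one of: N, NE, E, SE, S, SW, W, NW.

Taking A as reference: B−A = (100, 25, +2.02); C−A = (110, 80, +2.85).
Solve a·Δx + b·Δy = ΔT: det = 100·80 − 110·25 = 5250.
∂T/∂x = [(+2.02)·80 − (+2.85)·25] / 5250 = +0.01721
∂T/∂y = [100·(+2.85) − 110·(+2.02)] / 5250 = +0.01196
Steepest decrease is along −∇f = (-0.01721 E, -0.01196 N) → southwest.

SW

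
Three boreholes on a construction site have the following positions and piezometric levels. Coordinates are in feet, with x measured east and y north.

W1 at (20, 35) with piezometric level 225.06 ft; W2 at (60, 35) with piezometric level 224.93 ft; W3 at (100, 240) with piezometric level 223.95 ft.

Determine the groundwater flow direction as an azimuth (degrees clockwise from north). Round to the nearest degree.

038°

Taking W1 as reference: W2−W1 = (40, 0, -0.13); W3−W1 = (80, 205, -1.11).
Determinant of the coordinate differences = 40·205 − 80·0 = 8200.
∂h/∂x = [(-0.13)·205 − (-1.11)·0] / 8200 = -0.003250
∂h/∂y = [40·(-1.11) − 80·(-0.13)] / 8200 = -0.004146
Flow direction (−∇h) has components (+0.003250 E, +0.004146 N).
Azimuth = atan2(E, N) = atan2(+0.003250, +0.004146) = 38.1° ≈ 038°.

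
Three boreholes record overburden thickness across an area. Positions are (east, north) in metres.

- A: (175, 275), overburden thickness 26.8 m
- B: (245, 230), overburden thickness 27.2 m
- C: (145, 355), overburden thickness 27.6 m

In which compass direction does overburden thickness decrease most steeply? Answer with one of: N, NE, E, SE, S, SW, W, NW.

Differences from A: to B (Δx, Δy, Δh) = (70, -45, +0.4); to C = (-30, 80, +0.8).
Determinant of the coordinate differences = 70·80 − (-30)·(-45) = 4250.
∂d/∂x = [(+0.4)·80 − (+0.8)·(-45)] / 4250 = +0.01600
∂d/∂y = [70·(+0.8) − (-30)·(+0.4)] / 4250 = +0.01600
Steepest decrease is along −∇f = (-0.01600 E, -0.01600 N) → southwest.

SW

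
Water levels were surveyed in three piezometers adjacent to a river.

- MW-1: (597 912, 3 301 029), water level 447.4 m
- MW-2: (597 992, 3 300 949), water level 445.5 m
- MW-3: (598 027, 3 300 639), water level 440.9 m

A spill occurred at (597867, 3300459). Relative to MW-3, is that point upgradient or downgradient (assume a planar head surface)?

downgradient

With h = a·x + b·y + c and MW-1 as origin, the differences give:
  80·a + (-80)·b = -1.9
  115·a + (-390)·b = -6.5
Eliminate b (×(-390) and ×(-80), subtract): -22000·a = 221.00 → a = ∂h/∂x = -0.01005
Back-substitute: b = ∂h/∂y = +0.01370.
Head at (597867, 3300459) = 447.4 + (-0.01005)·(-45) + (+0.01370)·(-570) = 440.04 m.
That is lower than the 440.9 m at MW-3, so the point is downgradient.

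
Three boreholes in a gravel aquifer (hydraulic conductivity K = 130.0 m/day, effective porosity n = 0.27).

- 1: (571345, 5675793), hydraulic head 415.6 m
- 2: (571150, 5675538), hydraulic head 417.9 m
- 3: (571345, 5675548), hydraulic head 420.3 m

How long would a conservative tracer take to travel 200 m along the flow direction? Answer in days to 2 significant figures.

With h = a·x + b·y + c and 1 as origin, the differences give:
  (-195)·a + (-255)·b = +2.3
  0·a + (-245)·b = +4.7
Eliminate b (×(-245) and ×(-255), subtract): 47775·a = 635.00 → a = ∂h/∂x = +0.01329
Back-substitute: b = ∂h/∂y = -0.01918.
|∇h| = √(0.01329² + -0.01918²) = 0.02333
Seepage velocity v = K·i/n = 130.0 × 0.02333 / 0.27 = 11.23 m/day.
t = 200 / 11.23 = 17.81 days.

18 days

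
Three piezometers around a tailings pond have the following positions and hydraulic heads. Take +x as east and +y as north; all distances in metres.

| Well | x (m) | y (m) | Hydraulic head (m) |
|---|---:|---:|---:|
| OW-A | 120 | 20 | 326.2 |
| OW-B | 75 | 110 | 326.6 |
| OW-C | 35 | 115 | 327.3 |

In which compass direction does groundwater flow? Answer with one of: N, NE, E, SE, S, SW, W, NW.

Differences from OW-A: to OW-B (Δx, Δy, Δh) = (-45, 90, +0.4); to OW-C = (-85, 95, +1.1).
Solve a·Δx + b·Δy = Δh: det = (-45)·95 − (-85)·90 = 3375.
∂h/∂x = [(+0.4)·95 − (+1.1)·90] / 3375 = -0.01807
∂h/∂y = [(-45)·(+1.1) − (-85)·(+0.4)] / 3375 = -0.004593
Flow = −∇h = (+0.01807 east, +0.004593 north), which points east.

E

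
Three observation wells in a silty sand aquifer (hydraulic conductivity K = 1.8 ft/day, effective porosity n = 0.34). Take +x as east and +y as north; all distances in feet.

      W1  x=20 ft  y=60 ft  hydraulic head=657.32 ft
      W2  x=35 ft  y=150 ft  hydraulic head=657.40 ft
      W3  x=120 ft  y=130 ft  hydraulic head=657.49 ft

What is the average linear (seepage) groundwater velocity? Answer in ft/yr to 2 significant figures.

Three-point gradient (reference W1): Δ to W2 = (15, 90, +0.08), Δ to W3 = (100, 70, +0.17).
∂h/∂x = +0.001220, ∂h/∂y = +0.0006855 (det = -7950).
|∇h| = √(0.001220² + 0.0006855²) = 0.001399
Seepage velocity v = K·i/n = 1.8 × 0.001399 / 0.34 = 0.007406 ft/day = 2.705 ft/yr.

2.7 ft/yr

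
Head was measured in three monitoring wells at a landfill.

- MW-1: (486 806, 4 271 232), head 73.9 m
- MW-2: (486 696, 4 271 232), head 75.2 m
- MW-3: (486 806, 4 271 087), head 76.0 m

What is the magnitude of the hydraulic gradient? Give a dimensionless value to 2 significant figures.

∂h/∂x = (75.2 − 73.9) / (486696 − 486806) = -0.01182
∂h/∂y = (76.0 − 73.9) / (4271087 − 4271232) = -0.01448
|∇h| = √(-0.01182² + -0.01448²) = 0.01869

0.019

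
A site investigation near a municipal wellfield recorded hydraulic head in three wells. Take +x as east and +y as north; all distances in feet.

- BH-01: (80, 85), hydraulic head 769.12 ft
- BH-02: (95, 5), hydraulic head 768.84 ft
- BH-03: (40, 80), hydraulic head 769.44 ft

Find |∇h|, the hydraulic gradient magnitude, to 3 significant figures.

Taking BH-01 as reference: BH-02−BH-01 = (15, -80, -0.28); BH-03−BH-01 = (-40, -5, +0.32).
Determinant of the coordinate differences = 15·(-5) − (-40)·(-80) = -3275.
∂h/∂x = [(-0.28)·(-5) − (+0.32)·(-80)] / -3275 = -0.008244
∂h/∂y = [15·(+0.32) − (-40)·(-0.28)] / -3275 = +0.001954
|∇h| = √(-0.008244² + 0.001954²) = 0.008472

0.00847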